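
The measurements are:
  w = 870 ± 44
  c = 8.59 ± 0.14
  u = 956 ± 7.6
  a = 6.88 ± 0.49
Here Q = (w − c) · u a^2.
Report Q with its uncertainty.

(3.90 ± 0.591) × 10^7

Let h = w − c = 861. δh = √(δw² + δc²) = √(1940 + 0.0196) = 44.0, so δh/h = 0.0511.
Q is then a monomial in h, u, a:
δQ/Q = √((δh/h)² + (1·δu/u)² + (2·δa/a)²) = √(0.00261 + 6.32e-05 + 0.0203) = 0.152
Q = 3.9e+07, so δQ = 0.152 × 3.9e+07 = 5.91e+06.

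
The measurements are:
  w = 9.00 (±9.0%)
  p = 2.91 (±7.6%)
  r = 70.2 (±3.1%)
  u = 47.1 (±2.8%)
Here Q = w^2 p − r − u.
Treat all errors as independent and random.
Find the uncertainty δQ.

46.1

Let h = w^2·p = 236. δh/h = √((2·δw/w)² + (1·δp/p)²) = √(0.0324 + 0.00578) = 0.195, so δh = 46.1.
Q = h − r − u: δQ = √(δh² + δr² + δu²) = √(2120 + 4.74 + 1.74) = 46.1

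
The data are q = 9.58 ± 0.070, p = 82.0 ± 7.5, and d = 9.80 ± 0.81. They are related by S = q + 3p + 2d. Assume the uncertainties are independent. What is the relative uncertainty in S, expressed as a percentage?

8.20%

Absolute uncertainties add in quadrature for a linear combination:
  (δq)² = 0.00490;  (3·δp)² = 506;  (2·δd)² = 2.62
δS = √(509) = 22.6
S = 275, so δS/S = 22.6/275 = 0.0820.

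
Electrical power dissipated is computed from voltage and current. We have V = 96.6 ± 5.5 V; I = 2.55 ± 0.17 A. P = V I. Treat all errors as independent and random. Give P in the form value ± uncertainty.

246 ± 21.6 W

For a monomial P ∝ V, I, fractional errors add in quadrature:
  (1·δV/V)² = (1×0.0569)² = 0.00324;  (1·δI/I)² = (1×0.0667)² = 0.00444
δP/P = √(0.00769) = 0.0877
P = 246 W, so δP = 0.0877 × 246 = 21.6 W.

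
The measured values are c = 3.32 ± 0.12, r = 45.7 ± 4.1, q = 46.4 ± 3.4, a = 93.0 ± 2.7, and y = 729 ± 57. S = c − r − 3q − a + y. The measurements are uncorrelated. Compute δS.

S is a linear combination, so absolute uncertainties add in quadrature:
  (δc)² = 0.0144;  (δr)² = 16.8;  (3·δq)² = 104;  (δa)² = 7.29;  (δy)² = 3250
δS = √(3380) = 58.1

58.1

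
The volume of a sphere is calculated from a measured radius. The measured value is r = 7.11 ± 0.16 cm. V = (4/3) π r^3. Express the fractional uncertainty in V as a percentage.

Products/powers → add relative errors in quadrature, weighted by exponent:
  (3·δr/r)² = (3×0.0225)² = 0.00456
δV/V = √(0.00456) = 0.0675

6.75%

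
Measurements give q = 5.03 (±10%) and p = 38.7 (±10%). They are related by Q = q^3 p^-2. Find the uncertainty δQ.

0.0306

Q is a product of powers, so relative uncertainties combine in quadrature:
  (3·δq/q)² = (3×0.100)² = 0.0900;  (-2·δp/p)² = (-2×0.100)² = 0.0400
δQ/Q = √(0.130) = 0.361
Q = 0.0850, so δQ = 0.361 × 0.0850 = 0.0306.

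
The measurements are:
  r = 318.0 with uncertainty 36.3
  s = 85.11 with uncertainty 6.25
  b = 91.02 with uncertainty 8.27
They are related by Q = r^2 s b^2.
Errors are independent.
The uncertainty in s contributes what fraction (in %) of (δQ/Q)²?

(δQ/Q)² = (2·δr/r)² + (1·δs/s)² + (2·δb/b)²
  r term: (2×0.114)² = 0.0521
  s term: (1×0.0734)² = 0.00539
  b term: (2×0.0909)² = 0.0330
Total = 0.0905. Share from s = 0.00539/0.0905 = 0.0596.

5.96%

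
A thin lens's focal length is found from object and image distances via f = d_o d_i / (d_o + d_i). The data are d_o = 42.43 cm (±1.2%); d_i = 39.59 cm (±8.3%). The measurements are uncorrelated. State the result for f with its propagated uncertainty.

∂f/∂d_o = (d_i/(d_o+d_i))² = 0.233;  ∂f/∂d_i = (d_o/(d_o+d_i))² = 0.268
δf = √((∂f/∂d_o · δd_o)² + (∂f/∂d_i · δd_i)²) = √(0.0141 + 0.773) = 0.887 cm
f = 20.48 cm.

20.48 ± 0.887 cm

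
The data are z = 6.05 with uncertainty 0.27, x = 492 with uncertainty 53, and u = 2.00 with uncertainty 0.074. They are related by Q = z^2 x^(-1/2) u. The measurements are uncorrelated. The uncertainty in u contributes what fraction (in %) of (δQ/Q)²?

11.2%

(δQ/Q)² = (2·δz/z)² + (−½·δx/x)² + (1·δu/u)²
  z term: (2×0.0446)² = 0.00797
  x term: (-0.5×0.108)² = 0.00290
  u term: (1×0.0370)² = 0.00137
Total = 0.0122. Share from u = 0.00137/0.0122 = 0.112.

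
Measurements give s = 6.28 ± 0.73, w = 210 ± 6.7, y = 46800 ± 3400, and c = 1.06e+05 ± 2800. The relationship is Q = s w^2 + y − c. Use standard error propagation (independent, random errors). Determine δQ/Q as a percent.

Let p = s·w^2 = 2.77e+05. δp/p = √((1·δs/s)² + (2·δw/w)²) = √(0.0135 + 0.00407) = 0.133, so δp = 36700.
Q = p + y − c: δQ = √(δp² + δy² + δc²) = √(1.35e+09 + 1.16e+07 + 7.84e+06) = 37000
Q = 2.18e+05, so δQ/Q = 37000/2.18e+05 = 0.170.

17.0%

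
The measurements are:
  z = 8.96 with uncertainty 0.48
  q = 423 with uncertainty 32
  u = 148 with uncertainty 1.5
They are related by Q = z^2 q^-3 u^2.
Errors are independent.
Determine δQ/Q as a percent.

25.2%

Relative error in a monomial: (δQ/Q)² = Σ (nᵢ · δxᵢ/xᵢ)².
  (2·δz/z)² = (2×0.0536)² = 0.0115;  (-3·δq/q)² = (-3×0.0757)² = 0.0515;  (2·δu/u)² = (2×0.0101)² = 0.000411
δQ/Q = √(0.0634) = 0.252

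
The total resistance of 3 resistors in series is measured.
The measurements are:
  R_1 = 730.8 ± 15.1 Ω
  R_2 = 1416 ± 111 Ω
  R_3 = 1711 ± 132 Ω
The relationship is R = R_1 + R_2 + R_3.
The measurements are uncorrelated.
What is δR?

Each term contributes (cᵢ δxᵢ)² to (δR)²:
  (δR_1)² = 228;  (δR_2)² = 12300;  (δR_3)² = 17400
δR = √(30000) = 173 Ω

173 Ω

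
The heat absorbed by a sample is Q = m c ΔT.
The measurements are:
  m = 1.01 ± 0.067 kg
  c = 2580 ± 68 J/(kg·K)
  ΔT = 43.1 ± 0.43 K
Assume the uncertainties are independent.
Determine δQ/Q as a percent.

7.21%

Since Q is a product/quotient, work with relative uncertainties:
  (1·δm/m)² = (1×0.0663)² = 0.00440;  (1·δc/c)² = (1×0.0264)² = 0.000695;  (1·δΔT/ΔT)² = (1×0.00998)² = 9.95e-05
δQ/Q = √(0.00519) = 0.0721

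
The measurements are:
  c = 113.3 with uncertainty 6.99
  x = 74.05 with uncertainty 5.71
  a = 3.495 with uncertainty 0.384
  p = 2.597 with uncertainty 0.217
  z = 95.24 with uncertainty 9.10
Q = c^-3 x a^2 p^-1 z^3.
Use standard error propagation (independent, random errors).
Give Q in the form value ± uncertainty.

Since Q is a product/quotient, work with relative uncertainties:
  (-3·δc/c)² = (-3×0.0617)² = 0.0343;  (1·δx/x)² = (1×0.0771)² = 0.00595;  (2·δa/a)² = (2×0.110)² = 0.0483;  (-1·δp/p)² = (-1×0.0836)² = 0.00698;  (3·δz/z)² = (3×0.0955)² = 0.0822
δQ/Q = √(0.178) = 0.421
Q = 206.9, so δQ = 0.421 × 206.9 = 87.2.

206.9 ± 87.2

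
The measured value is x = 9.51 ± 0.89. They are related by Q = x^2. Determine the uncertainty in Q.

Since Q is a product/quotient, work with relative uncertainties:
  (2·δx/x)² = (2×0.0936)² = 0.0350
δQ/Q = √(0.0350) = 0.187
Q = 90.4, so δQ = 0.187 × 90.4 = 16.9.

16.9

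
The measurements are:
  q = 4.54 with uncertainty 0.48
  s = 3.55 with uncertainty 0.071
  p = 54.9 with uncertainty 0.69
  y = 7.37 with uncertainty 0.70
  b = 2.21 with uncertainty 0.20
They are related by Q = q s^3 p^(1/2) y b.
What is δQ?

4390

Since Q is a product/quotient, work with relative uncertainties:
  (1·δq/q)² = (1×0.106)² = 0.0112;  (3·δs/s)² = (3×0.0200)² = 0.00360;  (½·δp/p)² = (0.5×0.0126)² = 3.95e-05;  (1·δy/y)² = (1×0.0950)² = 0.00902;  (1·δb/b)² = (1×0.0905)² = 0.00819
δQ/Q = √(0.0320) = 0.179
Q = 24500, so δQ = 0.179 × 24500 = 4390.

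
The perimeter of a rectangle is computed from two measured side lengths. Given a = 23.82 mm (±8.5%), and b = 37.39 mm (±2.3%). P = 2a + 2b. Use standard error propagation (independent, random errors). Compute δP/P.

0.0359

Each term contributes (cᵢ δxᵢ)² to (δP)²:
  (2·δa)² = 16.4;  (2·δb)² = 2.96
δP = √(19.4) = 4.40 mm
P = 122.4 mm, so δP/P = 4.40/122.4 = 0.0359.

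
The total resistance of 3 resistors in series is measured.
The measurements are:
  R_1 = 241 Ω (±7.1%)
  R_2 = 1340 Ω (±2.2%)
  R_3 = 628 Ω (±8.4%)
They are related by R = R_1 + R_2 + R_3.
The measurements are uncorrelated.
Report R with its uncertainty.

2210 ± 62.8 Ω

Absolute uncertainties add in quadrature for a linear combination:
  (δR_1)² = 293;  (δR_2)² = 869;  (δR_3)² = 2780
δR = √(3940) = 62.8 Ω
R = 2210 Ω.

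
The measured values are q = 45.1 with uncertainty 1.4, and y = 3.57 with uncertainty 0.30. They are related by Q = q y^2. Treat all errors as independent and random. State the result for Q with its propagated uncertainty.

Each factor contributes (exponent × relative error)² to (δQ/Q)²:
  (1·δq/q)² = (1×0.0310)² = 0.000964;  (2·δy/y)² = (2×0.0840)² = 0.0282
δQ/Q = √(0.0292) = 0.171
Q = 575, so δQ = 0.171 × 575 = 98.2.

575 ± 98.2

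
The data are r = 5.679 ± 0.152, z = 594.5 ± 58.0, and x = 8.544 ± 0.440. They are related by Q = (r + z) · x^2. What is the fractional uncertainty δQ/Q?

Let u = r + z = 600.2. δu = √(δr² + δz²) = √(0.0231 + 3360) = 58.0, so δu/u = 0.0966.
Q is then a monomial in u, x:
δQ/Q = √((δu/u)² + (2·δx/x)²) = √(0.00934 + 0.0106) = 0.141

0.141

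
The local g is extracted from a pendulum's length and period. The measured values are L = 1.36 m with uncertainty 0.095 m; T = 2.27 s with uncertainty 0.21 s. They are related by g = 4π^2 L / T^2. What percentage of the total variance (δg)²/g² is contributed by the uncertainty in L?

12.5%

(δg/g)² = (1·δL/L)² + (-2·δT/T)²
  L term: (1×0.0699)² = 0.00488
  T term: (-2×0.0925)² = 0.0342
Total = 0.0391. Share from L = 0.00488/0.0391 = 0.125.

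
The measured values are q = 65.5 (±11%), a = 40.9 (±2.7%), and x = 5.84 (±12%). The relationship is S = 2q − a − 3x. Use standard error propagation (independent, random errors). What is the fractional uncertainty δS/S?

0.201

For a sum/difference, combine absolute errors in quadrature:
  (2·δq)² = 208;  (δa)² = 1.22;  (3·δx)² = 4.42
δS = √(213) = 14.6
S = 72.6, so δS/S = 14.6/72.6 = 0.201.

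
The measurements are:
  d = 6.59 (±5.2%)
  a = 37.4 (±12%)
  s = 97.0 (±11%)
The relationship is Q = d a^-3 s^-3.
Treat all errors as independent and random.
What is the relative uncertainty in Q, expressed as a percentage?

49.1%

For a monomial Q ∝ d, a^-3, s^-3, fractional errors add in quadrature:
  (1·δd/d)² = (1×0.0520)² = 0.00270;  (-3·δa/a)² = (-3×0.120)² = 0.130;  (-3·δs/s)² = (-3×0.110)² = 0.109
δQ/Q = √(0.241) = 0.491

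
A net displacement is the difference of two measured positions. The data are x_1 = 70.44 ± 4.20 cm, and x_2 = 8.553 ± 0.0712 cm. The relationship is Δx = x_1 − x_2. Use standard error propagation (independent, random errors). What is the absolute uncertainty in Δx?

Sums and differences: (δΔx)² = Σ (cᵢ δxᵢ)².
  (δx_1)² = 17.6;  (δx_2)² = 0.00507
δΔx = √(17.6) = 4.20 cm

4.20 cm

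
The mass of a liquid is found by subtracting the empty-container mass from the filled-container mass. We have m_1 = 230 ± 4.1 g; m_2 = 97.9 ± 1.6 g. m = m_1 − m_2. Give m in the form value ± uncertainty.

m is a linear combination, so absolute uncertainties add in quadrature:
  (δm_1)² = 16.8;  (δm_2)² = 2.56
δm = √(19.4) = 4.40 g
m = 132 g.

132 ± 4.40 g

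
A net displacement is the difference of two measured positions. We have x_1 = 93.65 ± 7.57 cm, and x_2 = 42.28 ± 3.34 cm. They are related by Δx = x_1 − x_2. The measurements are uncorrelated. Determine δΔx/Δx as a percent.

16.1%

Sums and differences: (δΔx)² = Σ (cᵢ δxᵢ)².
  (δx_1)² = 57.3;  (δx_2)² = 11.2
δΔx = √(68.5) = 8.27 cm
Δx = 51.37 cm, so δΔx/Δx = 8.27/51.37 = 0.161.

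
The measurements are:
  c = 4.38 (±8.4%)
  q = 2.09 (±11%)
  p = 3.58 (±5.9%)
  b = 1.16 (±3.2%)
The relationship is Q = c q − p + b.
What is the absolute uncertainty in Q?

Let w = c·q = 9.15. δw/w = √((1·δc/c)² + (1·δq/q)²) = √(0.00706 + 0.0121) = 0.138, so δw = 1.27.
Q = w − p + b: δQ = √(δw² + δp² + δb²) = √(1.61 + 0.0446 + 0.00138) = 1.29

1.29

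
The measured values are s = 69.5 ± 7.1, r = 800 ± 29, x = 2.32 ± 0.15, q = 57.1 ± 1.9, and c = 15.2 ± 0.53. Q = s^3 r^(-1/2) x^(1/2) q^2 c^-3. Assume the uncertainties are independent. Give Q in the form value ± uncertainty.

Since Q is a product/quotient, work with relative uncertainties:
  (3·δs/s)² = (3×0.102)² = 0.0939;  (−½·δr/r)² = (-0.5×0.0362)² = 0.000329;  (½·δx/x)² = (0.5×0.0647)² = 0.00105;  (2·δq/q)² = (2×0.0333)² = 0.00443;  (-3·δc/c)² = (-3×0.0349)² = 0.0109
δQ/Q = √(0.111) = 0.333
Q = 16800, so δQ = 0.333 × 16800 = 5580.

16800 ± 5580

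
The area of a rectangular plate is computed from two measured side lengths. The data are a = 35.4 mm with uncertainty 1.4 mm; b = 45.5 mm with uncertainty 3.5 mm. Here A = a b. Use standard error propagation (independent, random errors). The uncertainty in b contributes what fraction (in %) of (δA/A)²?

79.1%

(δA/A)² = (1·δa/a)² + (1·δb/b)²
  a term: (1×0.0395)² = 0.00156
  b term: (1×0.0769)² = 0.00592
Total = 0.00748. Share from b = 0.00592/0.00748 = 0.791.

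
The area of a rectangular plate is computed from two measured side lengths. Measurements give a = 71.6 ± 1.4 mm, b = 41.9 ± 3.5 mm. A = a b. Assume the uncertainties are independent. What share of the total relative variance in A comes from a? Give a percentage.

5.19%

(δA/A)² = (1·δa/a)² + (1·δb/b)²
  a term: (1×0.0196)² = 0.000382
  b term: (1×0.0835)² = 0.00698
Total = 0.00736. Share from a = 0.000382/0.00736 = 0.0519.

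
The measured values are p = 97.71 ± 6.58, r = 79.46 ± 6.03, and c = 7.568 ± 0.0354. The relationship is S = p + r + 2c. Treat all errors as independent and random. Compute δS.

For a sum/difference, combine absolute errors in quadrature:
  (δp)² = 43.3;  (δr)² = 36.4;  (2·δc)² = 0.00501
δS = √(79.7) = 8.93

8.93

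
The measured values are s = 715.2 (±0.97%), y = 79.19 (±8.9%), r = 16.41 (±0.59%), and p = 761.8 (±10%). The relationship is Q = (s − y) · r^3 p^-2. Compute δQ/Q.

0.201

Let u = s − y = 636.0. δu = √(δs² + δy²) = √(48.1 + 49.7) = 9.89, so δu/u = 0.0155.
Q is then a monomial in u, r, p:
δQ/Q = √((δu/u)² + (3·δr/r)² + (-2·δp/p)²) = √(0.000242 + 0.000313 + 0.0400) = 0.201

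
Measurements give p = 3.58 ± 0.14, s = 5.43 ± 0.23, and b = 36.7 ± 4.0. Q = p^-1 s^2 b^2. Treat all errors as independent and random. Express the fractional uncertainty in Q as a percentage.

Relative error in a monomial: (δQ/Q)² = Σ (nᵢ · δxᵢ/xᵢ)².
  (-1·δp/p)² = (-1×0.0391)² = 0.00153;  (2·δs/s)² = (2×0.0424)² = 0.00718;  (2·δb/b)² = (2×0.109)² = 0.0475
δQ/Q = √(0.0562) = 0.237

23.7%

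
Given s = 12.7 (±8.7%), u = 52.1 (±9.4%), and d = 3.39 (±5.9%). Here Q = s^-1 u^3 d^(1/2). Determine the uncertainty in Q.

6080

Each factor contributes (exponent × relative error)² to (δQ/Q)²:
  (-1·δs/s)² = (-1×0.0870)² = 0.00757;  (3·δu/u)² = (3×0.0940)² = 0.0795;  (½·δd/d)² = (0.5×0.0590)² = 0.000870
δQ/Q = √(0.0880) = 0.297
Q = 20500, so δQ = 0.297 × 20500 = 6080.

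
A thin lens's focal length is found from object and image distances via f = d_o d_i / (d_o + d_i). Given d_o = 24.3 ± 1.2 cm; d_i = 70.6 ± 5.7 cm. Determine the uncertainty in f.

∂f/∂d_o = (d_i/(d_o+d_i))² = 0.553;  ∂f/∂d_i = (d_o/(d_o+d_i))² = 0.0656
δf = √((∂f/∂d_o · δd_o)² + (∂f/∂d_i · δd_i)²) = √(0.441 + 0.140) = 0.762 cm

0.762 cm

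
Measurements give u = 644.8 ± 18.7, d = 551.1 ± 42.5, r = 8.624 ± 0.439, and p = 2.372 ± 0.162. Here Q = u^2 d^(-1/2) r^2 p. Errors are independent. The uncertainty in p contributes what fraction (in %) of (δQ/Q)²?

(δQ/Q)² = (2·δu/u)² + (−½·δd/d)² + (2·δr/r)² + (1·δp/p)²
  u term: (2×0.0290)² = 0.00336
  d term: (-0.5×0.0771)² = 0.00149
  r term: (2×0.0509)² = 0.0104
  p term: (1×0.0683)² = 0.00466
Total = 0.0199. Share from p = 0.00466/0.0199 = 0.235.

23.5%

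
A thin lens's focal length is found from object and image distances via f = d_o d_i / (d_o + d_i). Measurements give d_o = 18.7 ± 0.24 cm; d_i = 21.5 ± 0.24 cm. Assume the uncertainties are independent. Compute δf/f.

∂f/∂d_o = (d_i/(d_o+d_i))² = 0.286;  ∂f/∂d_i = (d_o/(d_o+d_i))² = 0.216
δf = √((∂f/∂d_o · δd_o)² + (∂f/∂d_i · δd_i)²) = √(0.00471 + 0.00270) = 0.0861 cm
f = 10.0 cm, so δf/f = 0.0861/10.0 = 0.00861.

0.00861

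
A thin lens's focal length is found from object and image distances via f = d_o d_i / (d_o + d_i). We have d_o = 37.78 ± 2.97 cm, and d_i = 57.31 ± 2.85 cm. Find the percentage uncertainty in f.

5.13%

∂f/∂d_o = (d_i/(d_o+d_i))² = 0.363;  ∂f/∂d_i = (d_o/(d_o+d_i))² = 0.158
δf = √((∂f/∂d_o · δd_o)² + (∂f/∂d_i · δd_i)²) = √(1.16 + 0.202) = 1.17 cm
f = 22.77 cm, so δf/f = 1.17/22.77 = 0.0513.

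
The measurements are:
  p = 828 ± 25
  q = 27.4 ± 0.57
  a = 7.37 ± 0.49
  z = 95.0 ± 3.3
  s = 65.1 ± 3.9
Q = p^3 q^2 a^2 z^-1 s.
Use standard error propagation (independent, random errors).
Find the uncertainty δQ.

2.86e+12

Products/powers → add relative errors in quadrature, weighted by exponent:
  (3·δp/p)² = (3×0.0302)² = 0.00820;  (2·δq/q)² = (2×0.0208)² = 0.00173;  (2·δa/a)² = (2×0.0665)² = 0.0177;  (-1·δz/z)² = (-1×0.0347)² = 0.00121;  (1·δs/s)² = (1×0.0599)² = 0.00359
δQ/Q = √(0.0324) = 0.180
Q = 1.59e+13, so δQ = 0.180 × 1.59e+13 = 2.86e+12.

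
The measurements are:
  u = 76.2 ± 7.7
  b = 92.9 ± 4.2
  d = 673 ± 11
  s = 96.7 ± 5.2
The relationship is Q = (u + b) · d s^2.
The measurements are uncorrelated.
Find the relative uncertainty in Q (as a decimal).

Let w = u + b = 169. δw = √(δu² + δb²) = √(59.3 + 17.6) = 8.77, so δw/w = 0.0519.
Q is then a monomial in w, d, s:
δQ/Q = √((δw/w)² + (1·δd/d)² + (2·δs/s)²) = √(0.00269 + 0.000267 + 0.0116) = 0.121

0.121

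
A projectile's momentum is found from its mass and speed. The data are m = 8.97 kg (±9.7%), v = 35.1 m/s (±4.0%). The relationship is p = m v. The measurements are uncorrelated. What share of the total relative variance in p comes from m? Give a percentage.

(δp/p)² = (1·δm/m)² + (1·δv/v)²
  m term: (1×0.0970)² = 0.00941
  v term: (1×0.0400)² = 0.00160
Total = 0.0110. Share from m = 0.00941/0.0110 = 0.855.

85.5%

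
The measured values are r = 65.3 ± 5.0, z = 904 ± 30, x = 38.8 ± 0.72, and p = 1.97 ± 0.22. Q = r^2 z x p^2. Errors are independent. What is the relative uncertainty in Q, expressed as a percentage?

Each factor contributes (exponent × relative error)² to (δQ/Q)²:
  (2·δr/r)² = (2×0.0766)² = 0.0235;  (1·δz/z)² = (1×0.0332)² = 0.00110;  (1·δx/x)² = (1×0.0186)² = 0.000344;  (2·δp/p)² = (2×0.112)² = 0.0499
δQ/Q = √(0.0748) = 0.273

27.3%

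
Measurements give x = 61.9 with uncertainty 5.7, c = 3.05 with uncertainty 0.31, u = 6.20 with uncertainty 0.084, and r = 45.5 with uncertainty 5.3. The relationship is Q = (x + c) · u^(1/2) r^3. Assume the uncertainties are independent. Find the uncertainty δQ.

5.49e+06

Let w = x + c = 65.0. δw = √(δx² + δc²) = √(32.5 + 0.0961) = 5.71, so δw/w = 0.0879.
Q is then a monomial in w, u, r:
δQ/Q = √((δw/w)² + (½·δu/u)² + (3·δr/r)²) = √(0.00772 + 4.59e-05 + 0.122) = 0.360
Q = 1.52e+07, so δQ = 0.360 × 1.52e+07 = 5.49e+06.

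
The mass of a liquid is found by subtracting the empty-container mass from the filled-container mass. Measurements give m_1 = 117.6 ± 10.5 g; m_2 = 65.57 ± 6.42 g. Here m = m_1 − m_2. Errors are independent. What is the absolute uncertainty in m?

12.3 g

For a sum/difference, combine absolute errors in quadrature:
  (δm_1)² = 110;  (δm_2)² = 41.2
δm = √(151) = 12.3 g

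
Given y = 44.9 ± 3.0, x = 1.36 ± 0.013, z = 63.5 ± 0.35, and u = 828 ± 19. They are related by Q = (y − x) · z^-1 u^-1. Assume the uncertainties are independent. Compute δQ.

Let w = y − x = 43.5. δw = √(δy² + δx²) = √(9.00 + 0.000169) = 3.00, so δw/w = 0.0689.
Q is then a monomial in w, z, u:
δQ/Q = √((δw/w)² + (-1·δz/z)² + (-1·δu/u)²) = √(0.00475 + 3.04e-05 + 0.000527) = 0.0728
Q = 0.000828, so δQ = 0.0728 × 0.000828 = 6.03e-05.

6.03e-05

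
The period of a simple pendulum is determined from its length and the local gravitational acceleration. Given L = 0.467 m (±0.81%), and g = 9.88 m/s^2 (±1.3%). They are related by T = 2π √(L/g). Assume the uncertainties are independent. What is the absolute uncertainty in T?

Each factor contributes (exponent × relative error)² to (δT/T)²:
  (½·δL/L)² = (0.5×0.00810)² = 1.64e-05;  (−½·δg/g)² = (-0.5×0.0130)² = 4.23e-05
δT/T = √(5.87e-05) = 0.00766
T = 1.37 s, so δT = 0.00766 × 1.37 = 0.0105 s.

0.0105 s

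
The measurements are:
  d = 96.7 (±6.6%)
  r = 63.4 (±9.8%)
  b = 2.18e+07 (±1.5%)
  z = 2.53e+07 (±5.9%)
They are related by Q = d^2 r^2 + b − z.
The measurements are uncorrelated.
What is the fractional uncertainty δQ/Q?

0.264

Let p = d^2·r^2 = 3.76e+07. δp/p = √((2·δd/d)² + (2·δr/r)²) = √(0.0174 + 0.0384) = 0.236, so δp = 8.88e+06.
Q = p + b − z: δQ = √(δp² + δb² + δz²) = √(7.89e+13 + 1.07e+11 + 2.23e+12) = 9.01e+06
Q = 3.41e+07, so δQ/Q = 9.01e+06/3.41e+07 = 0.264.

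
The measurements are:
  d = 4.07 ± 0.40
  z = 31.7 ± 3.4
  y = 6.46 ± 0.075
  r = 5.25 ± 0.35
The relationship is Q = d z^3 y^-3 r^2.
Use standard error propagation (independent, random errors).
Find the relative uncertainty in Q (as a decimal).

Relative error in a monomial: (δQ/Q)² = Σ (nᵢ · δxᵢ/xᵢ)².
  (1·δd/d)² = (1×0.0983)² = 0.00966;  (3·δz/z)² = (3×0.107)² = 0.104;  (-3·δy/y)² = (-3×0.0116)² = 0.00121;  (2·δr/r)² = (2×0.0667)² = 0.0178
δQ/Q = √(0.132) = 0.364

0.364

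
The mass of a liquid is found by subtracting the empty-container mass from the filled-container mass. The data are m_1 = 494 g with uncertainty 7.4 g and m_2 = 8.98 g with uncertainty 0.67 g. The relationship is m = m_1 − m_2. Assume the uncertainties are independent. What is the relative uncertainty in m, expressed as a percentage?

1.53%

Sums and differences: (δm)² = Σ (cᵢ δxᵢ)².
  (δm_1)² = 54.8;  (δm_2)² = 0.449
δm = √(55.2) = 7.43 g
m = 485 g, so δm/m = 7.43/485 = 0.0153.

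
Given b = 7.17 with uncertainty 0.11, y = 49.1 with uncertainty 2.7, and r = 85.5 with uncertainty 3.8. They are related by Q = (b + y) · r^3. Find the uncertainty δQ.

4.98e+06

Let u = b + y = 56.3. δu = √(δb² + δy²) = √(0.0121 + 7.29) = 2.70, so δu/u = 0.0480.
Q is then a monomial in u, r:
δQ/Q = √((δu/u)² + (3·δr/r)²) = √(0.00231 + 0.0178) = 0.142
Q = 3.52e+07, so δQ = 0.142 × 3.52e+07 = 4.98e+06.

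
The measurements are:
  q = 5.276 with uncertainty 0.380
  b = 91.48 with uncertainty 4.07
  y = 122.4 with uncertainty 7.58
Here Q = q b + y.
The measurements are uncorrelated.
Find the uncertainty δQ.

Let p = q·b = 482.6. δp/p = √((1·δq/q)² + (1·δb/b)²) = √(0.00519 + 0.00198) = 0.0847, so δp = 40.9.
Q = p + y: δQ = √(δp² + δy²) = √(1670 + 57.5) = 41.6

41.6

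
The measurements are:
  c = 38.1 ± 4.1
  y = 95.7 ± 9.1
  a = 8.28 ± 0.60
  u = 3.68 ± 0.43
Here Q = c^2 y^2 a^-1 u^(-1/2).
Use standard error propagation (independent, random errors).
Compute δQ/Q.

Since Q is a product/quotient, work with relative uncertainties:
  (2·δc/c)² = (2×0.108)² = 0.0463;  (2·δy/y)² = (2×0.0951)² = 0.0362;  (-1·δa/a)² = (-1×0.0725)² = 0.00525;  (−½·δu/u)² = (-0.5×0.117)² = 0.00341
δQ/Q = √(0.0912) = 0.302

0.302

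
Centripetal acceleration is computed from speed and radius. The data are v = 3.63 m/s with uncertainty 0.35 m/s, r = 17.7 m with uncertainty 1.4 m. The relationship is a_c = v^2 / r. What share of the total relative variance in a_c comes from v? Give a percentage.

(δa_c/a_c)² = (2·δv/v)² + (-1·δr/r)²
  v term: (2×0.0964)² = 0.0372
  r term: (-1×0.0791)² = 0.00626
Total = 0.0434. Share from v = 0.0372/0.0434 = 0.856.

85.6%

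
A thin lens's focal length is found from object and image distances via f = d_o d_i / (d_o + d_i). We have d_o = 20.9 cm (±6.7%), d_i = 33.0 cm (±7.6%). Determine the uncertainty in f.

0.646 cm

∂f/∂d_o = (d_i/(d_o+d_i))² = 0.375;  ∂f/∂d_i = (d_o/(d_o+d_i))² = 0.150
δf = √((∂f/∂d_o · δd_o)² + (∂f/∂d_i · δd_i)²) = √(0.276 + 0.142) = 0.646 cm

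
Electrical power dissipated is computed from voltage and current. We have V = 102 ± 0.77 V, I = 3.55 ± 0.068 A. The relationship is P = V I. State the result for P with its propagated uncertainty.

362 ± 7.46 W

Since P is a product/quotient, work with relative uncertainties:
  (1·δV/V)² = (1×0.00755)² = 5.7e-05;  (1·δI/I)² = (1×0.0192)² = 0.000367
δP/P = √(0.000424) = 0.0206
P = 362 W, so δP = 0.0206 × 362 = 7.46 W.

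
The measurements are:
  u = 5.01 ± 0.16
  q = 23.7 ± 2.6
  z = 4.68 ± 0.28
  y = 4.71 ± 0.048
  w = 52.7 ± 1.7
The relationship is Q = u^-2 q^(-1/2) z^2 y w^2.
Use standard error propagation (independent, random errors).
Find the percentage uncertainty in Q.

Products/powers → add relative errors in quadrature, weighted by exponent:
  (-2·δu/u)² = (-2×0.0319)² = 0.00408;  (−½·δq/q)² = (-0.5×0.110)² = 0.00301;  (2·δz/z)² = (2×0.0598)² = 0.0143;  (1·δy/y)² = (1×0.0102)² = 0.000104;  (2·δw/w)² = (2×0.0323)² = 0.00416
δQ/Q = √(0.0257) = 0.160

16.0%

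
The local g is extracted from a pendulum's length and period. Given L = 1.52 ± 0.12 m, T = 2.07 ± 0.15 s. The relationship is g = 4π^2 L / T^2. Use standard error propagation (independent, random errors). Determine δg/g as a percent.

g is a product of powers, so relative uncertainties combine in quadrature:
  (1·δL/L)² = (1×0.0789)² = 0.00623;  (-2·δT/T)² = (-2×0.0725)² = 0.0210
δg/g = √(0.0272) = 0.165

16.5%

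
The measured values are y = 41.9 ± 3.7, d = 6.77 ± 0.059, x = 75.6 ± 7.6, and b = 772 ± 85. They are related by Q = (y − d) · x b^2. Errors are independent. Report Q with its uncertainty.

(1.58 ± 0.418) × 10^9

Let u = y − d = 35.1. δu = √(δy² + δd²) = √(13.7 + 0.00348) = 3.70, so δu/u = 0.105.
Q is then a monomial in u, x, b:
δQ/Q = √((δu/u)² + (1·δx/x)² + (2·δb/b)²) = √(0.0111 + 0.0101 + 0.0485) = 0.264
Q = 1.58e+09, so δQ = 0.264 × 1.58e+09 = 4.18e+08.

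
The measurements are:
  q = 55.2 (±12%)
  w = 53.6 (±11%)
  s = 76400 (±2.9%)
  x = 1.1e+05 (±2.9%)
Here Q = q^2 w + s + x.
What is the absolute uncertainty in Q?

Let p = q^2·w = 1.63e+05. δp/p = √((2·δq/q)² + (1·δw/w)²) = √(0.0576 + 0.0121) = 0.264, so δp = 43100.
Q = p + s + x: δQ = √(δp² + δs² + δx²) = √(1.86e+09 + 4.91e+06 + 1.02e+07) = 43300

43300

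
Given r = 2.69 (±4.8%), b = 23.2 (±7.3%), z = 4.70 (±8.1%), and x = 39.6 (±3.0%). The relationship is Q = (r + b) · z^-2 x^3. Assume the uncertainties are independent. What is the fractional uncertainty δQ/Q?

Let u = r + b = 25.9. δu = √(δr² + δb²) = √(0.0167 + 2.87) = 1.70, so δu/u = 0.0656.
Q is then a monomial in u, z, x:
δQ/Q = √((δu/u)² + (-2·δz/z)² + (3·δx/x)²) = √(0.00430 + 0.0262 + 0.00810) = 0.197

0.197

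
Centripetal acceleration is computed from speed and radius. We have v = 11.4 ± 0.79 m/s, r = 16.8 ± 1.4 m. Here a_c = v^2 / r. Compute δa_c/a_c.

0.162

For a monomial a_c ∝ v^2, r^-1, fractional errors add in quadrature:
  (2·δv/v)² = (2×0.0693)² = 0.0192;  (-1·δr/r)² = (-1×0.0833)² = 0.00694
δa_c/a_c = √(0.0262) = 0.162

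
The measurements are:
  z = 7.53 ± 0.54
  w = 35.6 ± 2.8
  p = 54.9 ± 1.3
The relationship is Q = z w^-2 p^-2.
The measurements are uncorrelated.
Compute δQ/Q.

Relative error in a monomial: (δQ/Q)² = Σ (nᵢ · δxᵢ/xᵢ)².
  (1·δz/z)² = (1×0.0717)² = 0.00514;  (-2·δw/w)² = (-2×0.0787)² = 0.0247;  (-2·δp/p)² = (-2×0.0237)² = 0.00224
δQ/Q = √(0.0321) = 0.179

0.179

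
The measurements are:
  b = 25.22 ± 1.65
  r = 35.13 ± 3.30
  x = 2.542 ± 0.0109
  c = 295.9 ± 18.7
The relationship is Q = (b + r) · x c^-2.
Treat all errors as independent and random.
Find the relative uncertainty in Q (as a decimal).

0.140

Let u = b + r = 60.35. δu = √(δb² + δr²) = √(2.72 + 10.9) = 3.69, so δu/u = 0.0611.
Q is then a monomial in u, x, c:
δQ/Q = √((δu/u)² + (1·δx/x)² + (-2·δc/c)²) = √(0.00374 + 1.84e-05 + 0.0160) = 0.140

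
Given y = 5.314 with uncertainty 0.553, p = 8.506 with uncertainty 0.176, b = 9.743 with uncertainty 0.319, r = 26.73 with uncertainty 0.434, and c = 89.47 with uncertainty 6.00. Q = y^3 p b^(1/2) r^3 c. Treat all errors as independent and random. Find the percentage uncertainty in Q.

Each factor contributes (exponent × relative error)² to (δQ/Q)²:
  (3·δy/y)² = (3×0.104)² = 0.0975;  (1·δp/p)² = (1×0.0207)² = 0.000428;  (½·δb/b)² = (0.5×0.0327)² = 0.000268;  (3·δr/r)² = (3×0.0162)² = 0.00237;  (1·δc/c)² = (1×0.0671)² = 0.00450
δQ/Q = √(0.105) = 0.324

32.4%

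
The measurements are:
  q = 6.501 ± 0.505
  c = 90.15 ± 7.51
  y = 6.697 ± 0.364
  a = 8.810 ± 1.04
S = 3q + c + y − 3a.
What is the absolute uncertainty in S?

For a sum/difference, combine absolute errors in quadrature:
  (3·δq)² = 2.30;  (δc)² = 56.4;  (δy)² = 0.132;  (3·δa)² = 9.73
δS = √(68.6) = 8.28

8.28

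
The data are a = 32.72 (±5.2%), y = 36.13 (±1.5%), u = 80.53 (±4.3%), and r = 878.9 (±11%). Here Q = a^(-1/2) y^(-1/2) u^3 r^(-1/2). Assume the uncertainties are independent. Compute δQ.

73.2

Since Q is a product/quotient, work with relative uncertainties:
  (−½·δa/a)² = (-0.5×0.0520)² = 0.000676;  (−½·δy/y)² = (-0.5×0.0150)² = 5.62e-05;  (3·δu/u)² = (3×0.0430)² = 0.0166;  (−½·δr/r)² = (-0.5×0.110)² = 0.00302
δQ/Q = √(0.0204) = 0.143
Q = 512.3, so δQ = 0.143 × 512.3 = 73.2.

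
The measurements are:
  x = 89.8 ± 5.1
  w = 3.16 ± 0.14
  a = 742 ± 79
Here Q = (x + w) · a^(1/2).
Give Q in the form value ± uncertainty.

2530 ± 194

Let u = x + w = 93.0. δu = √(δx² + δw²) = √(26.0 + 0.0196) = 5.10, so δu/u = 0.0549.
Q is then a monomial in u, a:
δQ/Q = √((δu/u)² + (½·δa/a)²) = √(0.00301 + 0.00283) = 0.0765
Q = 2530, so δQ = 0.0765 × 2530 = 194.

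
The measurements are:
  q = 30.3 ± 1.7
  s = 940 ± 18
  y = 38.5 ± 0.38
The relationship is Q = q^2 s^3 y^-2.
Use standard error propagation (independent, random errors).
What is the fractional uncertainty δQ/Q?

0.128

Q is a product of powers, so relative uncertainties combine in quadrature:
  (2·δq/q)² = (2×0.0561)² = 0.0126;  (3·δs/s)² = (3×0.0191)² = 0.00330;  (-2·δy/y)² = (-2×0.00987)² = 0.000390
δQ/Q = √(0.0163) = 0.128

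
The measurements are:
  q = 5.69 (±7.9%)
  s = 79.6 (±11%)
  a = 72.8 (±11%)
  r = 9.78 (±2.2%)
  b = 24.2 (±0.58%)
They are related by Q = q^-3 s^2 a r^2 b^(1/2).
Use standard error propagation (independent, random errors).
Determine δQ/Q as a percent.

34.4%

Products/powers → add relative errors in quadrature, weighted by exponent:
  (-3·δq/q)² = (-3×0.0790)² = 0.0562;  (2·δs/s)² = (2×0.110)² = 0.0484;  (1·δa/a)² = (1×0.110)² = 0.0121;  (2·δr/r)² = (2×0.0220)² = 0.00194;  (½·δb/b)² = (0.5×0.00580)² = 8.41e-06
δQ/Q = √(0.119) = 0.344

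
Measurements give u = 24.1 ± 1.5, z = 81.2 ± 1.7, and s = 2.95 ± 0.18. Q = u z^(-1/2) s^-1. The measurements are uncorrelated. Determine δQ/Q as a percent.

8.78%

Products/powers → add relative errors in quadrature, weighted by exponent:
  (1·δu/u)² = (1×0.0622)² = 0.00387;  (−½·δz/z)² = (-0.5×0.0209)² = 0.000110;  (-1·δs/s)² = (-1×0.0610)² = 0.00372
δQ/Q = √(0.00771) = 0.0878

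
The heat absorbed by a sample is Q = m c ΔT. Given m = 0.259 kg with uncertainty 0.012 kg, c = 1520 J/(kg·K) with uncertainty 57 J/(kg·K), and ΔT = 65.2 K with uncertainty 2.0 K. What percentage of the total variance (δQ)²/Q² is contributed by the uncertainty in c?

31.3%

(δQ/Q)² = (1·δm/m)² + (1·δc/c)² + (1·δΔT/ΔT)²
  m term: (1×0.0463)² = 0.00215
  c term: (1×0.0375)² = 0.00141
  ΔT term: (1×0.0307)² = 0.000941
Total = 0.00449. Share from c = 0.00141/0.00449 = 0.313.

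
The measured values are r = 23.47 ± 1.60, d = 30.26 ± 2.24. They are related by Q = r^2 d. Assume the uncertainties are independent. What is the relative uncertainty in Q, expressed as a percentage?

15.5%

Each factor contributes (exponent × relative error)² to (δQ/Q)²:
  (2·δr/r)² = (2×0.0682)² = 0.0186;  (1·δd/d)² = (1×0.0740)² = 0.00548
δQ/Q = √(0.0241) = 0.155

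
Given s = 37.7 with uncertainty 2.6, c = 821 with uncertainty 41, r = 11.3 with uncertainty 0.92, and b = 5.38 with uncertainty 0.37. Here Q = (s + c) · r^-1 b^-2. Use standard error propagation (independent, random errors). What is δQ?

0.438

Let u = s + c = 859. δu = √(δs² + δc²) = √(6.76 + 1680) = 41.1, so δu/u = 0.0478.
Q is then a monomial in u, r, b:
δQ/Q = √((δu/u)² + (-1·δr/r)² + (-2·δb/b)²) = √(0.00229 + 0.00663 + 0.0189) = 0.167
Q = 2.63, so δQ = 0.167 × 2.63 = 0.438.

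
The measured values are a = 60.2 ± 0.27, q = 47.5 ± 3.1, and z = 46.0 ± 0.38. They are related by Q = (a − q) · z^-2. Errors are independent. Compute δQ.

Let u = a − q = 12.7. δu = √(δa² + δq²) = √(0.0729 + 9.61) = 3.11, so δu/u = 0.245.
Q is then a monomial in u, z:
δQ/Q = √((δu/u)² + (-2·δz/z)²) = √(0.0600 + 0.000273) = 0.246
Q = 0.00600, so δQ = 0.246 × 0.00600 = 0.00147.

0.00147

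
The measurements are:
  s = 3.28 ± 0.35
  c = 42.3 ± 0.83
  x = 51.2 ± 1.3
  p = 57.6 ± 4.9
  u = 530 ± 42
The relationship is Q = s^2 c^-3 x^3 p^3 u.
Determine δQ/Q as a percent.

Q is a product of powers, so relative uncertainties combine in quadrature:
  (2·δs/s)² = (2×0.107)² = 0.0455;  (-3·δc/c)² = (-3×0.0196)² = 0.00347;  (3·δx/x)² = (3×0.0254)² = 0.00580;  (3·δp/p)² = (3×0.0851)² = 0.0651;  (1·δu/u)² = (1×0.0792)² = 0.00628
δQ/Q = √(0.126) = 0.355

35.5%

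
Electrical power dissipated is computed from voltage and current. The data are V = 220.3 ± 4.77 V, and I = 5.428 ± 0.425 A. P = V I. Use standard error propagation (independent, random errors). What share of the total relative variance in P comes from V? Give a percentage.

(δP/P)² = (1·δV/V)² + (1·δI/I)²
  V term: (1×0.0217)² = 0.000469
  I term: (1×0.0783)² = 0.00613
Total = 0.00660. Share from V = 0.000469/0.00660 = 0.0710.

7.10%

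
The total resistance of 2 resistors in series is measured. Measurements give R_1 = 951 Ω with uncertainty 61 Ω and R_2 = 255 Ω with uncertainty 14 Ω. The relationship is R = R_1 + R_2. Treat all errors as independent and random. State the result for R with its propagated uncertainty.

1210 ± 62.6 Ω

R is a linear combination, so absolute uncertainties add in quadrature:
  (δR_1)² = 3720;  (δR_2)² = 196
δR = √(3920) = 62.6 Ω
R = 1210 Ω.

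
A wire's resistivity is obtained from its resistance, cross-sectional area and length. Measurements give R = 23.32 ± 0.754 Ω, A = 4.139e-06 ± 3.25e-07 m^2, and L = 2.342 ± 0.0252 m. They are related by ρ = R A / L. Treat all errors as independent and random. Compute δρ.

3.53e-06 Ω·m

For a monomial ρ ∝ R, A, L^-1, fractional errors add in quadrature:
  (1·δR/R)² = (1×0.0323)² = 0.00105;  (1·δA/A)² = (1×0.0785)² = 0.00617;  (-1·δL/L)² = (-1×0.0108)² = 0.000116
δρ/ρ = √(0.00733) = 0.0856
ρ = 4.121e-05 Ω·m, so δρ = 0.0856 × 4.121e-05 = 3.53e-06 Ω·m.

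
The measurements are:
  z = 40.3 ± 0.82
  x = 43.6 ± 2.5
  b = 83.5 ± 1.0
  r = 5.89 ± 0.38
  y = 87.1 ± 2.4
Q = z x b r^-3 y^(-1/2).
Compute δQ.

15.7

For a monomial Q ∝ z, x, b, r^-3, y^(-1/2), fractional errors add in quadrature:
  (1·δz/z)² = (1×0.0203)² = 0.000414;  (1·δx/x)² = (1×0.0573)² = 0.00329;  (1·δb/b)² = (1×0.0120)² = 0.000143;  (-3·δr/r)² = (-3×0.0645)² = 0.0375;  (−½·δy/y)² = (-0.5×0.0276)² = 0.000190
δQ/Q = √(0.0415) = 0.204
Q = 76.9, so δQ = 0.204 × 76.9 = 15.7.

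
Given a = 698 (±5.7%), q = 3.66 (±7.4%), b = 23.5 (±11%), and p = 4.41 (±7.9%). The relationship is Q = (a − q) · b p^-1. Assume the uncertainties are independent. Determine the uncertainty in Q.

544

Let u = a − q = 694. δu = √(δa² + δq²) = √(1580 + 0.0734) = 39.8, so δu/u = 0.0573.
Q is then a monomial in u, b, p:
δQ/Q = √((δu/u)² + (1·δb/b)² + (-1·δp/p)²) = √(0.00328 + 0.0121 + 0.00624) = 0.147
Q = 3700, so δQ = 0.147 × 3700 = 544.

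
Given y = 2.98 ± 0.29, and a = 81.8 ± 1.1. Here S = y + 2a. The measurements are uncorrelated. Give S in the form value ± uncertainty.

167 ± 2.22

Each term contributes (cᵢ δxᵢ)² to (δS)²:
  (δy)² = 0.0841;  (2·δa)² = 4.84
δS = √(4.92) = 2.22
S = 167.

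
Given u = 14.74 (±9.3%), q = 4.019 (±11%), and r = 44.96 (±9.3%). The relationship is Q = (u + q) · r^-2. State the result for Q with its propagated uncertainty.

0.009280 ± 0.00187

Let w = u + q = 18.76. δw = √(δu² + δq²) = √(1.88 + 0.195) = 1.44, so δw/w = 0.0768.
Q is then a monomial in w, r:
δQ/Q = √((δw/w)² + (-2·δr/r)²) = √(0.00590 + 0.0346) = 0.201
Q = 0.009280, so δQ = 0.201 × 0.009280 = 0.00187.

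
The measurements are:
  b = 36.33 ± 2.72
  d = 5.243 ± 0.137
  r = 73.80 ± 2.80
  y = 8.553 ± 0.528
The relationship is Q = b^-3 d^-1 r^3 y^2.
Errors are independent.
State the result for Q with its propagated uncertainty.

117.0 ± 32.9

Relative error in a monomial: (δQ/Q)² = Σ (nᵢ · δxᵢ/xᵢ)².
  (-3·δb/b)² = (-3×0.0749)² = 0.0504;  (-1·δd/d)² = (-1×0.0261)² = 0.000683;  (3·δr/r)² = (3×0.0379)² = 0.0130;  (2·δy/y)² = (2×0.0617)² = 0.0152
δQ/Q = √(0.0793) = 0.282
Q = 117.0, so δQ = 0.282 × 117.0 = 32.9.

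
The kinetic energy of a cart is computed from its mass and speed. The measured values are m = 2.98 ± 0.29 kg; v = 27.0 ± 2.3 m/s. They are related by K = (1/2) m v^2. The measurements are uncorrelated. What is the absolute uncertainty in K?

213 J

Since K is a product/quotient, work with relative uncertainties:
  (1·δm/m)² = (1×0.0973)² = 0.00947;  (2·δv/v)² = (2×0.0852)² = 0.0290
δK/K = √(0.0385) = 0.196
K = 1090 J, so δK = 0.196 × 1090 = 213 J.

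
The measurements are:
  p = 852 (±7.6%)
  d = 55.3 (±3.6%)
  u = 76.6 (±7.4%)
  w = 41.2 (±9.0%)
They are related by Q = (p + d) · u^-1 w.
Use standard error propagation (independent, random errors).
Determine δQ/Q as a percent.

13.7%

Let h = p + d = 907. δh = √(δp² + δd²) = √(4190 + 3.96) = 64.8, so δh/h = 0.0714.
Q is then a monomial in h, u, w:
δQ/Q = √((δh/h)² + (-1·δu/u)² + (1·δw/w)²) = √(0.00510 + 0.00548 + 0.00810) = 0.137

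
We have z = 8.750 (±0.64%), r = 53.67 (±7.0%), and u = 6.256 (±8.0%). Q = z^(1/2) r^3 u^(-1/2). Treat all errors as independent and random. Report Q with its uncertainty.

182800 ± 39100

For a monomial Q ∝ z^(1/2), r^3, u^(-1/2), fractional errors add in quadrature:
  (½·δz/z)² = (0.5×0.00640)² = 1.02e-05;  (3·δr/r)² = (3×0.0700)² = 0.0441;  (−½·δu/u)² = (-0.5×0.0800)² = 0.00160
δQ/Q = √(0.0457) = 0.214
Q = 182800, so δQ = 0.214 × 182800 = 39100.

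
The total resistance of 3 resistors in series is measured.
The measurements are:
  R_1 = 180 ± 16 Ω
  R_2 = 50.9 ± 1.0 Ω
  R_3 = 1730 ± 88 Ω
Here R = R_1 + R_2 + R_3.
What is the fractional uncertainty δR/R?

Sums and differences: (δR)² = Σ (cᵢ δxᵢ)².
  (δR_1)² = 256;  (δR_2)² = 1.00;  (δR_3)² = 7740
δR = √(8000) = 89.4 Ω
R = 1960 Ω, so δR/R = 89.4/1960 = 0.0456.

0.0456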